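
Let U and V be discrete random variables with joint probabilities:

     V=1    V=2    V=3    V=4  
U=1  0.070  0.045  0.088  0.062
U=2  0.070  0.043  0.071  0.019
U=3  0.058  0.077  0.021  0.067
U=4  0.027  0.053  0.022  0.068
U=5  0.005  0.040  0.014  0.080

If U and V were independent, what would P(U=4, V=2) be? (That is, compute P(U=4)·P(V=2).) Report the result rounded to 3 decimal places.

P(U=4) = 0.027 + 0.053 + 0.022 + 0.068 = 0.170.
P(V=2) = 0.045 + 0.043 + 0.077 + 0.053 + 0.040 = 0.258.
Product: 0.170 × 0.258 = 0.044.

0.044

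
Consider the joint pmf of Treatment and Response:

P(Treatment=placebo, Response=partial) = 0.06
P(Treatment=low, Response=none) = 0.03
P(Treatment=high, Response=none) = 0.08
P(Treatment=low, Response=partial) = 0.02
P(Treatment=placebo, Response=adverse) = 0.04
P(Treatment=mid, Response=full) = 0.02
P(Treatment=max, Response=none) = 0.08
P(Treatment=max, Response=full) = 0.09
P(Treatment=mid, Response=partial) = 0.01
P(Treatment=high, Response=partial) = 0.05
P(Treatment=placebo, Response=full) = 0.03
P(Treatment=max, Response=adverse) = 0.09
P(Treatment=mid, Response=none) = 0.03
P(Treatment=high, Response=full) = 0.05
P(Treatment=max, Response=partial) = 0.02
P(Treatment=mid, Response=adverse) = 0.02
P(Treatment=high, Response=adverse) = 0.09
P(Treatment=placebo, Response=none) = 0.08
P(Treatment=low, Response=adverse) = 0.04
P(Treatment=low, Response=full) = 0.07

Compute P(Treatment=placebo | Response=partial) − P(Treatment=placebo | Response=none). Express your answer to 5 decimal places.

0.10833

P(Response=partial) = 0.06 + 0.02 + 0.01 + 0.05 + 0.02 = 0.16; P(Treatment=placebo | Response=partial) = 0.06/0.16 = 0.375000.
P(Response=none) = 0.08 + 0.03 + 0.03 + 0.08 + 0.08 = 0.30; P(Treatment=placebo | Response=none) = 0.08/0.30 = 0.266667.
Difference = 0.10833.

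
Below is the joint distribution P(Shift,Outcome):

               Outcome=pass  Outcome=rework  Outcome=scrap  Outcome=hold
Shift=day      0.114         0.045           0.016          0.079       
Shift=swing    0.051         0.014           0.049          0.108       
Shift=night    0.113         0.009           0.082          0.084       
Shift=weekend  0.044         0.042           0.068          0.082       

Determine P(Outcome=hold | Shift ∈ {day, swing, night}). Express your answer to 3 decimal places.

0.355

P(Shift=day) = 0.114 + 0.045 + 0.016 + 0.079 = 0.254.
P(Shift=swing) = 0.051 + 0.014 + 0.049 + 0.108 = 0.222.
P(Shift=night) = 0.113 + 0.009 + 0.082 + 0.084 = 0.288.
P(Shift ∈ {day, swing, night}) = 0.254 + 0.222 + 0.288 = 0.764; P(Outcome=hold, Shift ∈ {day, swing, night}) = 0.079 + 0.108 + 0.084 = 0.271.
P(Outcome=hold | Shift ∈ {day, swing, night}) = 0.271/0.764 = 0.355.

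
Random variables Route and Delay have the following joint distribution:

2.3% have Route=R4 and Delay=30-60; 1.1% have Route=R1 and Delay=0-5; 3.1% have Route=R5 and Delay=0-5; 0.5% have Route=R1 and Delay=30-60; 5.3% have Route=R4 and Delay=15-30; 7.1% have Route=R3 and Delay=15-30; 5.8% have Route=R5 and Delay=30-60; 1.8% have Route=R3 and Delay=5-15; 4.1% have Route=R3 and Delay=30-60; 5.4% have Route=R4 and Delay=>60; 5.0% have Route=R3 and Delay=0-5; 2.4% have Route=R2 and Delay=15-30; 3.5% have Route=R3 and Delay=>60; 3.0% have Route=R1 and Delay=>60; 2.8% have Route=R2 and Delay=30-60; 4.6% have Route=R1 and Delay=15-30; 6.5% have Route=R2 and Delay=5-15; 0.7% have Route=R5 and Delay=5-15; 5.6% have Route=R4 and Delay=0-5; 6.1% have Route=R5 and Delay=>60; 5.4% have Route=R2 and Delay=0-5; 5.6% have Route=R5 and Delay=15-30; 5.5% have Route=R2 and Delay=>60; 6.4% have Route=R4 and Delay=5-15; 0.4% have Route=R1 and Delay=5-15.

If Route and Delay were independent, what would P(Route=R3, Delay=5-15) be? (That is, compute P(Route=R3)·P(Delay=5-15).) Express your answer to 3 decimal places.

P(Route=R3) = 0.050 + 0.018 + 0.071 + 0.041 + 0.035 = 0.215.
P(Delay=5-15) = 0.004 + 0.065 + 0.018 + 0.064 + 0.007 = 0.158.
Product: 0.215 × 0.158 = 0.034.

0.034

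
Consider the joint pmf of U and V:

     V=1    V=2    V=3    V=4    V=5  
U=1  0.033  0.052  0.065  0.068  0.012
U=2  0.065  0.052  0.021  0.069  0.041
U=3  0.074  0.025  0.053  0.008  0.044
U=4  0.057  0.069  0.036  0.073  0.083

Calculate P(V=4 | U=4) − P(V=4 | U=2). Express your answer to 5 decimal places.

-0.04867

P(U=4) = 0.057 + 0.069 + 0.036 + 0.073 + 0.083 = 0.318; P(V=4 | U=4) = 0.073/0.318 = 0.229560.
P(U=2) = 0.065 + 0.052 + 0.021 + 0.069 + 0.041 = 0.248; P(V=4 | U=2) = 0.069/0.248 = 0.278226.
Difference = -0.04867.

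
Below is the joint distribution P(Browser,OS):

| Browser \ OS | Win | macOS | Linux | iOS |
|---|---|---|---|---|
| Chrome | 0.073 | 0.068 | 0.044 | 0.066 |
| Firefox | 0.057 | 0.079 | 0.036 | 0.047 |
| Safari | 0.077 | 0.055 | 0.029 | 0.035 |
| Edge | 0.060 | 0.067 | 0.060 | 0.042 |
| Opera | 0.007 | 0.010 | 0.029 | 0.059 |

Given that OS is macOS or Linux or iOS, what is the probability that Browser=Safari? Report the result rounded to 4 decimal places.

0.1639

P(OS=macOS) = 0.068 + 0.079 + 0.055 + 0.067 + 0.010 = 0.279.
P(OS=Linux) = 0.044 + 0.036 + 0.029 + 0.060 + 0.029 = 0.198.
P(OS=iOS) = 0.066 + 0.047 + 0.035 + 0.042 + 0.059 = 0.249.
P(OS ∈ {macOS, Linux, iOS}) = 0.279 + 0.198 + 0.249 = 0.726; P(Browser=Safari, OS ∈ {macOS, Linux, iOS}) = 0.055 + 0.029 + 0.035 = 0.119.
P(Browser=Safari | OS ∈ {macOS, Linux, iOS}) = 0.119/0.726 = 0.1639.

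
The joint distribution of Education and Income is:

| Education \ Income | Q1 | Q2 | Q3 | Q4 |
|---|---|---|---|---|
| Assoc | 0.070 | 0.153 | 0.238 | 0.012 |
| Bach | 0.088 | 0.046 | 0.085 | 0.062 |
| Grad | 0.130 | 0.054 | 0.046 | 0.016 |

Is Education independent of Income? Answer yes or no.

no

P(Education=Assoc) = 0.473 and P(Income=Q1) = 0.288, so their product is 0.13622, but P(Education=Assoc, Income=Q1) = 0.070. Since these differ, Education and Income are not independent.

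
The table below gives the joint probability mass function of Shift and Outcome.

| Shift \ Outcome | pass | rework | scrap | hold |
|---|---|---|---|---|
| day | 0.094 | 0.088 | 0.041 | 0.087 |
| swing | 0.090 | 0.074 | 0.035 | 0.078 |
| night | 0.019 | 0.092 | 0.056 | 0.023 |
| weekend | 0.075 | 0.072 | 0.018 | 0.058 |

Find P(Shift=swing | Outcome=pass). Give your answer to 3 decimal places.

0.324

P(Outcome=pass) = 0.094 + 0.090 + 0.019 + 0.075 = 0.278.
P(Shift=swing | Outcome=pass) = 0.090/0.278 = 0.324.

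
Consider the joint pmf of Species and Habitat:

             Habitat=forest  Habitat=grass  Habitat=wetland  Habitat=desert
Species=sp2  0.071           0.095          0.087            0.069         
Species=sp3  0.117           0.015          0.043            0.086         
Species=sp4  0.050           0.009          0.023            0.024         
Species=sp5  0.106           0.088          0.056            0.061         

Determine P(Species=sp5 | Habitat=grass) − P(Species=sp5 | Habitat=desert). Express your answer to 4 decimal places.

0.1710

P(Habitat=grass) = 0.095 + 0.015 + 0.009 + 0.088 = 0.207; P(Species=sp5 | Habitat=grass) = 0.088/0.207 = 0.42512.
P(Habitat=desert) = 0.069 + 0.086 + 0.024 + 0.061 = 0.240; P(Species=sp5 | Habitat=desert) = 0.061/0.240 = 0.25417.
Difference = 0.1710.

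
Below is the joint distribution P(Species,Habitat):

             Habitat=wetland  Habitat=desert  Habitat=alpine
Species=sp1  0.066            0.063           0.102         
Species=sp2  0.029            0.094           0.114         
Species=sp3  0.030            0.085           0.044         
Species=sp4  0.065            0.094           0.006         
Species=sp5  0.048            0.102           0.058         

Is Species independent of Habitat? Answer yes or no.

no

P(Species=sp4) = 0.165 and P(Habitat=alpine) = 0.324, so their product is 0.05346, but P(Species=sp4, Habitat=alpine) = 0.006. Since these differ, Species and Habitat are not independent.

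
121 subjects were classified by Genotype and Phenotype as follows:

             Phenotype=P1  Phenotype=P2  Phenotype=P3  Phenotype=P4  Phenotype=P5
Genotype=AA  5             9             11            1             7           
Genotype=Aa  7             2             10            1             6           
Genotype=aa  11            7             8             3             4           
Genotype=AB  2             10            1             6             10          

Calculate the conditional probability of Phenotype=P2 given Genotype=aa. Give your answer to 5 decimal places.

Total with Genotype=aa: 11 + 7 + 8 + 3 + 4 = 33.
P(Phenotype=P2 | Genotype=aa) = 7/33 = 0.21212.

0.21212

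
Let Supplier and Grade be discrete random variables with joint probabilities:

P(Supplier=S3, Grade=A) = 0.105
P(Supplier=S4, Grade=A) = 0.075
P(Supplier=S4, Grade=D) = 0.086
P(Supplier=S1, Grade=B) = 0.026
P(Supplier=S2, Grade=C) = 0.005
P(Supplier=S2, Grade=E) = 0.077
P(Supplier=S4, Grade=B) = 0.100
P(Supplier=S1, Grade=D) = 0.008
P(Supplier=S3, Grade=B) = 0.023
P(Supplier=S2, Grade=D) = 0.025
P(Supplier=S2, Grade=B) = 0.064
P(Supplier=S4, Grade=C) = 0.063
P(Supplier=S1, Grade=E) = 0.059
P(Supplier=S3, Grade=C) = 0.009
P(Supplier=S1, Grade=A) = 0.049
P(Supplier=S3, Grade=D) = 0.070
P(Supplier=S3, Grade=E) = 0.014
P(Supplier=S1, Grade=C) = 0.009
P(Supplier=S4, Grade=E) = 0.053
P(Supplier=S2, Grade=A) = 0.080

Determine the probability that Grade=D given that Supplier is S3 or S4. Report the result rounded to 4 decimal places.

0.2609

P(Supplier=S3) = 0.105 + 0.023 + 0.009 + 0.070 + 0.014 = 0.221.
P(Supplier=S4) = 0.075 + 0.100 + 0.063 + 0.086 + 0.053 = 0.377.
P(Supplier ∈ {S3, S4}) = 0.221 + 0.377 = 0.598; P(Grade=D, Supplier ∈ {S3, S4}) = 0.070 + 0.086 = 0.156.
P(Grade=D | Supplier ∈ {S3, S4}) = 0.156/0.598 = 0.2609.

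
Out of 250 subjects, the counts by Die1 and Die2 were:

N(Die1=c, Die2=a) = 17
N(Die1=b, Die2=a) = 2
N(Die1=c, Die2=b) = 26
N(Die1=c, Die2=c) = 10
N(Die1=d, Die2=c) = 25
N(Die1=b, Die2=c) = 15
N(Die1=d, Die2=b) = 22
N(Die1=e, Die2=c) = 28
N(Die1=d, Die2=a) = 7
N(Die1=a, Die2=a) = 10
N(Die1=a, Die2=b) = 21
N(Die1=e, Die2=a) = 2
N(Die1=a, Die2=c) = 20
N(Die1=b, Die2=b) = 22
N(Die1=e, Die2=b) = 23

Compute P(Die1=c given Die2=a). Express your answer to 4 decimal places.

Total with Die2=a: 10 + 2 + 17 + 7 + 2 = 38.
P(Die1=c | Die2=a) = 17/38 = 0.4474.

0.4474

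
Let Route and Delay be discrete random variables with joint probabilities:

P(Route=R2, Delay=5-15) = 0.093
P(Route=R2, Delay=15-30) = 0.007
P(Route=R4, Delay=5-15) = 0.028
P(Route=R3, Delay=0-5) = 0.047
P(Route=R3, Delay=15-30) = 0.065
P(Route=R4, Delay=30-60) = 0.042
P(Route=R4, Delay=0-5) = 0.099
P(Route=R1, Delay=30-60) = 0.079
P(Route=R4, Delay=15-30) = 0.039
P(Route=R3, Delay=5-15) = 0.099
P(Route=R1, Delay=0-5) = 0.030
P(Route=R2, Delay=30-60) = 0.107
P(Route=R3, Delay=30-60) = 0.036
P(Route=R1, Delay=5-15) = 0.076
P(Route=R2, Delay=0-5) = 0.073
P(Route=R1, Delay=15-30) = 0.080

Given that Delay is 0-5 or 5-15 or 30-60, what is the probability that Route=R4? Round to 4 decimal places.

P(Delay=0-5) = 0.030 + 0.073 + 0.047 + 0.099 = 0.249.
P(Delay=5-15) = 0.076 + 0.093 + 0.099 + 0.028 = 0.296.
P(Delay=30-60) = 0.079 + 0.107 + 0.036 + 0.042 = 0.264.
P(Delay ∈ {0-5, 5-15, 30-60}) = 0.249 + 0.296 + 0.264 = 0.809; P(Route=R4, Delay ∈ {0-5, 5-15, 30-60}) = 0.099 + 0.028 + 0.042 = 0.169.
P(Route=R4 | Delay ∈ {0-5, 5-15, 30-60}) = 0.169/0.809 = 0.2089.

0.2089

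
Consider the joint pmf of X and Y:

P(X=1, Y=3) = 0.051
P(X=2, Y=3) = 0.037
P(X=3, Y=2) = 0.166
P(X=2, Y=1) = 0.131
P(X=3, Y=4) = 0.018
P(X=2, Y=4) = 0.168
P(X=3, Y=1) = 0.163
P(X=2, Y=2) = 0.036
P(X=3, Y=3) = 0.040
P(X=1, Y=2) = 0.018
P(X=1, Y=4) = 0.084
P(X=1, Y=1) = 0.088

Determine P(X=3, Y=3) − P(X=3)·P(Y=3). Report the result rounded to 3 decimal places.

P(X=3) = 0.163 + 0.166 + 0.040 + 0.018 = 0.387.
P(Y=3) = 0.051 + 0.037 + 0.040 = 0.128.
P(X=3, Y=3) − P(X=3)P(Y=3) = 0.040 − 0.387×0.128 = -0.010.

-0.010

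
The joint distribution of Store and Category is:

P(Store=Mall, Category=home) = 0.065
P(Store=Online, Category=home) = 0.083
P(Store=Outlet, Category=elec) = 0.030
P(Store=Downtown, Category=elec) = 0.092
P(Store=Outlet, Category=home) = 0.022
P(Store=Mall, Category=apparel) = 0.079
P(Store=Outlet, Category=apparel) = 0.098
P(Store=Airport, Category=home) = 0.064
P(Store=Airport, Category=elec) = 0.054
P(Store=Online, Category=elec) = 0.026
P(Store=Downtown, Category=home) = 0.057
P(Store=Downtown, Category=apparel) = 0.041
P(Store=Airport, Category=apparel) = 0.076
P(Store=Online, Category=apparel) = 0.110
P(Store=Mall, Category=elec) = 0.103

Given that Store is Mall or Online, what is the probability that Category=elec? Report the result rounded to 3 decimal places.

0.277

P(Store=Mall) = 0.079 + 0.103 + 0.065 = 0.247.
P(Store=Online) = 0.110 + 0.026 + 0.083 = 0.219.
P(Store ∈ {Mall, Online}) = 0.247 + 0.219 = 0.466; P(Category=elec, Store ∈ {Mall, Online}) = 0.103 + 0.026 = 0.129.
P(Category=elec | Store ∈ {Mall, Online}) = 0.129/0.466 = 0.277.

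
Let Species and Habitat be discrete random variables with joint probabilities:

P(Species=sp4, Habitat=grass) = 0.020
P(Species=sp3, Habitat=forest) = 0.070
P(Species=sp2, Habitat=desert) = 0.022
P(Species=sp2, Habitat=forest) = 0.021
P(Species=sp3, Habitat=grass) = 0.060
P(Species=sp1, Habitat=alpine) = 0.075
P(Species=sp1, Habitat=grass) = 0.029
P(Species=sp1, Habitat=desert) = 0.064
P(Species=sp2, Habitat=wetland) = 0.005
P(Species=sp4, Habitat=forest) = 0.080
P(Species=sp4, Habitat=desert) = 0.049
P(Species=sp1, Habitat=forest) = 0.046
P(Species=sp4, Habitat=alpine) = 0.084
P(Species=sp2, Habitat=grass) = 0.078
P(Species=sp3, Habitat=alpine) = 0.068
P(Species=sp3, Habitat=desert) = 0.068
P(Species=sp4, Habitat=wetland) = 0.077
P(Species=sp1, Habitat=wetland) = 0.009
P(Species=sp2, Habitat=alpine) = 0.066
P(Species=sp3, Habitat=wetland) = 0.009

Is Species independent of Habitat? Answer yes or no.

no

P(Species=sp4) = 0.310 and P(Habitat=wetland) = 0.100, so their product is 0.03100, but P(Species=sp4, Habitat=wetland) = 0.077. Since these differ, Species and Habitat are not independent.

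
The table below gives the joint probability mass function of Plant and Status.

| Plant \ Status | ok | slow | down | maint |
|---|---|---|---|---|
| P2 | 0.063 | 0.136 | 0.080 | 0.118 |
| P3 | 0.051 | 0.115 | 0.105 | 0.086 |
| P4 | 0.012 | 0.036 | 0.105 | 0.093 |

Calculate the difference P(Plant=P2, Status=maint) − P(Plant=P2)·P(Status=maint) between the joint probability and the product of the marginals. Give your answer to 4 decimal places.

0.0001

P(Plant=P2) = 0.063 + 0.136 + 0.080 + 0.118 = 0.397.
P(Status=maint) = 0.118 + 0.086 + 0.093 = 0.297.
P(Plant=P2, Status=maint) − P(Plant=P2)P(Status=maint) = 0.118 − 0.397×0.297 = 0.0001.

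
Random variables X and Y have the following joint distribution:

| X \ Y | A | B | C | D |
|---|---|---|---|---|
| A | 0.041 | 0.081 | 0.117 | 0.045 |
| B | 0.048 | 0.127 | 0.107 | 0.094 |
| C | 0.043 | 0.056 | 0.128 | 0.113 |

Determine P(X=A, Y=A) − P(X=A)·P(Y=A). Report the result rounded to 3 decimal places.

0.004

P(X=A) = 0.041 + 0.081 + 0.117 + 0.045 = 0.284.
P(Y=A) = 0.041 + 0.048 + 0.043 = 0.132.
P(X=A, Y=A) − P(X=A)P(Y=A) = 0.041 − 0.284×0.132 = 0.004.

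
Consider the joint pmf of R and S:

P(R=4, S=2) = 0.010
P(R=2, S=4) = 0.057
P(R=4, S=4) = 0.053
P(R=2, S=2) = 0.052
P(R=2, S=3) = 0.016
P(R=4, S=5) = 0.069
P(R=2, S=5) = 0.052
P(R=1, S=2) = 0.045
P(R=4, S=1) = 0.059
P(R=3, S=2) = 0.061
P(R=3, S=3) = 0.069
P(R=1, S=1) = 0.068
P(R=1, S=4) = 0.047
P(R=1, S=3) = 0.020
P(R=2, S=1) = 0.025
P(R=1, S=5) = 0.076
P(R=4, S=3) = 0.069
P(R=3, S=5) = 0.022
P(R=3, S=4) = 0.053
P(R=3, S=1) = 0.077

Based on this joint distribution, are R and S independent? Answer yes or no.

no

P(R=3) = 0.282 and P(S=5) = 0.219, so their product is 0.06176, but P(R=3, S=5) = 0.022. Since these differ, R and S are not independent.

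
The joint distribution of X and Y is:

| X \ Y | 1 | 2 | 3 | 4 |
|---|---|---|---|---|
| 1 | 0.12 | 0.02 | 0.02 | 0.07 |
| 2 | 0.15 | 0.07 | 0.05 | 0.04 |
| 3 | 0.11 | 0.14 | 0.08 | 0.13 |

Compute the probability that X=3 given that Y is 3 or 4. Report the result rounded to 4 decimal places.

0.5385

P(Y=3) = 0.02 + 0.05 + 0.08 = 0.15.
P(Y=4) = 0.07 + 0.04 + 0.13 = 0.24.
P(Y ∈ {3, 4}) = 0.15 + 0.24 = 0.39; P(X=3, Y ∈ {3, 4}) = 0.08 + 0.13 = 0.21.
P(X=3 | Y ∈ {3, 4}) = 0.21/0.39 = 0.5385.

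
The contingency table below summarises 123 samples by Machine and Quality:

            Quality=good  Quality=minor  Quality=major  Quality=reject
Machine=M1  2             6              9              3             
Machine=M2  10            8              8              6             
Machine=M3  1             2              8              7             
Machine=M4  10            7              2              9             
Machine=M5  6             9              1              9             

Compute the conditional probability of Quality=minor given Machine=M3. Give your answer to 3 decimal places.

0.111

Total with Machine=M3: 1 + 2 + 8 + 7 = 18.
P(Quality=minor | Machine=M3) = 2/18 = 0.111.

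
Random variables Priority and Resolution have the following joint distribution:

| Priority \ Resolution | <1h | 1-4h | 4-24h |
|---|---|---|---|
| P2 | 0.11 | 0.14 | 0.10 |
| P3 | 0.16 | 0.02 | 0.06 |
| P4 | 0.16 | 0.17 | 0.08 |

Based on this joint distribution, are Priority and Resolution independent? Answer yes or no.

P(Priority=P3) = 0.24 and P(Resolution=1-4h) = 0.33, so their product is 0.0792, but P(Priority=P3, Resolution=1-4h) = 0.02. Since these differ, Priority and Resolution are not independent.

no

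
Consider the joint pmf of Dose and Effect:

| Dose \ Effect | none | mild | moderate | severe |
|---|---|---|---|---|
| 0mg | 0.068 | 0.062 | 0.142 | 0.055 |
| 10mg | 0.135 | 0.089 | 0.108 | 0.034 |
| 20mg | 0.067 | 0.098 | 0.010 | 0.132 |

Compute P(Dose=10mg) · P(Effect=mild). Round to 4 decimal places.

0.0911

P(Dose=10mg) = 0.135 + 0.089 + 0.108 + 0.034 = 0.366.
P(Effect=mild) = 0.062 + 0.089 + 0.098 = 0.249.
Product: 0.366 × 0.249 = 0.0911.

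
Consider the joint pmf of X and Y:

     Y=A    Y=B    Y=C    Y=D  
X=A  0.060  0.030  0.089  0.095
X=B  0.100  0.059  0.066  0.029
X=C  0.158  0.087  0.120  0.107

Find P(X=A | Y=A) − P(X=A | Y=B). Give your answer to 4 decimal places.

0.0182

P(Y=A) = 0.060 + 0.100 + 0.158 = 0.318; P(X=A | Y=A) = 0.060/0.318 = 0.18868.
P(Y=B) = 0.030 + 0.059 + 0.087 = 0.176; P(X=A | Y=B) = 0.030/0.176 = 0.17045.
Difference = 0.0182.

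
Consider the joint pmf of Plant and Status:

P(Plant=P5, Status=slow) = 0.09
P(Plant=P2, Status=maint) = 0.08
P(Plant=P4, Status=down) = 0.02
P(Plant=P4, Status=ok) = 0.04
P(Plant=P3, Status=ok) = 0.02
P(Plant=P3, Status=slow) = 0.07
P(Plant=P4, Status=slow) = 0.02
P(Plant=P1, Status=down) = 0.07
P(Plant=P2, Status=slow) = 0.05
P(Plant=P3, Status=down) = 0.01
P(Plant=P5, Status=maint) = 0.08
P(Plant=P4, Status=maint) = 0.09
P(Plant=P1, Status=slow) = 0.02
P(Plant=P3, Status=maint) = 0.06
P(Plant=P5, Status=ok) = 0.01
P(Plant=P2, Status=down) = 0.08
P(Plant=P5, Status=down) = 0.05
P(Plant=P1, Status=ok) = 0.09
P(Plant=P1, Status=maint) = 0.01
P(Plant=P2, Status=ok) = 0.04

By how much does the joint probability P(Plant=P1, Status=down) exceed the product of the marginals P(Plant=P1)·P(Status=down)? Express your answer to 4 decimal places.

0.0263

P(Plant=P1) = 0.09 + 0.02 + 0.07 + 0.01 = 0.19.
P(Status=down) = 0.07 + 0.08 + 0.01 + 0.02 + 0.05 = 0.23.
P(Plant=P1, Status=down) − P(Plant=P1)P(Status=down) = 0.07 − 0.19×0.23 = 0.0263.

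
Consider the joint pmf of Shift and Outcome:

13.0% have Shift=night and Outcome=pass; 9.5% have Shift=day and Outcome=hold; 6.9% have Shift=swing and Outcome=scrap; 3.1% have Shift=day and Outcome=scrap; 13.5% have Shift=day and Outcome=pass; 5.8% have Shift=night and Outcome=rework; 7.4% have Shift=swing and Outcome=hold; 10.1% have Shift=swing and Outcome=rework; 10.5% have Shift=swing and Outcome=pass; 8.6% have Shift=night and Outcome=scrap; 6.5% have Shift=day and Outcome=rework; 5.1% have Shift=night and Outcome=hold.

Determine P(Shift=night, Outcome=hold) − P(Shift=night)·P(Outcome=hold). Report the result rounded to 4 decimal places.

P(Shift=night) = 0.130 + 0.058 + 0.086 + 0.051 = 0.325.
P(Outcome=hold) = 0.095 + 0.074 + 0.051 = 0.220.
P(Shift=night, Outcome=hold) − P(Shift=night)P(Outcome=hold) = 0.051 − 0.325×0.220 = -0.0205.

-0.0205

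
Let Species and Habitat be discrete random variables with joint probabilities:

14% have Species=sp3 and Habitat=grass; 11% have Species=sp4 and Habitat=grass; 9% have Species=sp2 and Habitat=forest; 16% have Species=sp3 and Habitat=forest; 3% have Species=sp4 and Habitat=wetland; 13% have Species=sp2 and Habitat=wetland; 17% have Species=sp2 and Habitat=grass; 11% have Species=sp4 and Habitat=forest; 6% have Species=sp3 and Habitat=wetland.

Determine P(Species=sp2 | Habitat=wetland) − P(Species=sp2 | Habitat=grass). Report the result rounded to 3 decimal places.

0.186

P(Habitat=wetland) = 0.13 + 0.06 + 0.03 = 0.22; P(Species=sp2 | Habitat=wetland) = 0.13/0.22 = 0.5909.
P(Habitat=grass) = 0.17 + 0.14 + 0.11 = 0.42; P(Species=sp2 | Habitat=grass) = 0.17/0.42 = 0.4048.
Difference = 0.186.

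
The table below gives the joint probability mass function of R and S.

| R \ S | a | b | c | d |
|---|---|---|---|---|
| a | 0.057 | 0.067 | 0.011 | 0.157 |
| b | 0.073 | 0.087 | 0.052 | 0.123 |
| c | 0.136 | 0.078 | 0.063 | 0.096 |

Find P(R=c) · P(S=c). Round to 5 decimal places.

P(R=c) = 0.136 + 0.078 + 0.063 + 0.096 = 0.373.
P(S=c) = 0.011 + 0.052 + 0.063 = 0.126.
Product: 0.373 × 0.126 = 0.04700.

0.04700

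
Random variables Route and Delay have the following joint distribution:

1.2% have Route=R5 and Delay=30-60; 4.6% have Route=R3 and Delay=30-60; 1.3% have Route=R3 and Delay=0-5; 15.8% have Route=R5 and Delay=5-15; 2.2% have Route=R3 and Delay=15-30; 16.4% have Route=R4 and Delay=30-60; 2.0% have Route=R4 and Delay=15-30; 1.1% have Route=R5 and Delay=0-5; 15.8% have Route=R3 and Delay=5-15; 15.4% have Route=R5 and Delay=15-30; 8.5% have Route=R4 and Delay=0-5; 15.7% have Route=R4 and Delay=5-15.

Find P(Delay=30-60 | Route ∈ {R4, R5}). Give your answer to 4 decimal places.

P(Route=R4) = 0.085 + 0.157 + 0.020 + 0.164 = 0.426.
P(Route=R5) = 0.011 + 0.158 + 0.154 + 0.012 = 0.335.
P(Route ∈ {R4, R5}) = 0.426 + 0.335 = 0.761; P(Delay=30-60, Route ∈ {R4, R5}) = 0.164 + 0.012 = 0.176.
P(Delay=30-60 | Route ∈ {R4, R5}) = 0.176/0.761 = 0.2313.

0.2313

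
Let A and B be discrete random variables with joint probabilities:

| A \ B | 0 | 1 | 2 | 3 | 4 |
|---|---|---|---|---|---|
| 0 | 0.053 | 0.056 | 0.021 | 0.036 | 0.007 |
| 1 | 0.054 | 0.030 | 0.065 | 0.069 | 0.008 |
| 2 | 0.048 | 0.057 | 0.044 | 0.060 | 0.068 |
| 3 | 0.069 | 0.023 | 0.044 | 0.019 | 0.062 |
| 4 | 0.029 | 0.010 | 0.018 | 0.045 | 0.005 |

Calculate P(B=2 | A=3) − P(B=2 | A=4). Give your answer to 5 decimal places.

0.03454

P(A=3) = 0.069 + 0.023 + 0.044 + 0.019 + 0.062 = 0.217; P(B=2 | A=3) = 0.044/0.217 = 0.202765.
P(A=4) = 0.029 + 0.010 + 0.018 + 0.045 + 0.005 = 0.107; P(B=2 | A=4) = 0.018/0.107 = 0.168224.
Difference = 0.03454.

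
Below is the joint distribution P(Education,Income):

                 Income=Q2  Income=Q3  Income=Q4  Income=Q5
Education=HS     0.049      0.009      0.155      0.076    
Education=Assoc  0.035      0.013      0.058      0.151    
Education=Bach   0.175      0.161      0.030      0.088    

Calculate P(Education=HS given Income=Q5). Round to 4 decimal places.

P(Income=Q5) = 0.076 + 0.151 + 0.088 = 0.315.
P(Education=HS | Income=Q5) = 0.076/0.315 = 0.2413.

0.2413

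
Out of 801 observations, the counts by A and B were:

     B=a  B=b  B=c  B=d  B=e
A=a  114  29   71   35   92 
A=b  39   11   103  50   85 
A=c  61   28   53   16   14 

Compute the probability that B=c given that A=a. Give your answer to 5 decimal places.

0.20821

Total with A=a: 114 + 29 + 71 + 35 + 92 = 341.
P(B=c | A=a) = 71/341 = 0.20821.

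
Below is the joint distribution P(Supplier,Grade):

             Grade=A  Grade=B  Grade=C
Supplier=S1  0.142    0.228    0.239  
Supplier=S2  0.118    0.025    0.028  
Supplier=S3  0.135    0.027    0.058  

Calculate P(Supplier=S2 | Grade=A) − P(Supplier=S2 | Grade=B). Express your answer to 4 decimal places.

0.2094

P(Grade=A) = 0.142 + 0.118 + 0.135 = 0.395; P(Supplier=S2 | Grade=A) = 0.118/0.395 = 0.29873.
P(Grade=B) = 0.228 + 0.025 + 0.027 = 0.280; P(Supplier=S2 | Grade=B) = 0.025/0.280 = 0.08929.
Difference = 0.2094.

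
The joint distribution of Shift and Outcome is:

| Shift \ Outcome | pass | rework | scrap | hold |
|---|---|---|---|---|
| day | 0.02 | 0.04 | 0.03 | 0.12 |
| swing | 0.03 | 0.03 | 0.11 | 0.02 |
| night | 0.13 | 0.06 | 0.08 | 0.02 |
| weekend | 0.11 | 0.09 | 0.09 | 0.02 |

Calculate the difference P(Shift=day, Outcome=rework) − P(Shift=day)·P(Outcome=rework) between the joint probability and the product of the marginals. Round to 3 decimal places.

P(Shift=day) = 0.02 + 0.04 + 0.03 + 0.12 = 0.21.
P(Outcome=rework) = 0.04 + 0.03 + 0.06 + 0.09 = 0.22.
P(Shift=day, Outcome=rework) − P(Shift=day)P(Outcome=rework) = 0.04 − 0.21×0.22 = -0.006.

-0.006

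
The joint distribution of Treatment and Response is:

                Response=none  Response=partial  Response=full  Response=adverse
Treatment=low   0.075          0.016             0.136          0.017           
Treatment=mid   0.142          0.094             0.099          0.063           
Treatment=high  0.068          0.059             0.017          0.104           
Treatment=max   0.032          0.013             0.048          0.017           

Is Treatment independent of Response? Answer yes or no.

P(Treatment=low) = 0.244 and P(Response=full) = 0.300, so their product is 0.07320, but P(Treatment=low, Response=full) = 0.136. Since these differ, Treatment and Response are not independent.

no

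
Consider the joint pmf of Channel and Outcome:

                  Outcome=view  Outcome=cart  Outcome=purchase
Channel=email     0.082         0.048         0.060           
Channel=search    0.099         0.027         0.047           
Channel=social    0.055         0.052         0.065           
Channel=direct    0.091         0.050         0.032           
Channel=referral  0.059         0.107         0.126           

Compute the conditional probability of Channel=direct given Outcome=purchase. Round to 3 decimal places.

0.097

P(Outcome=purchase) = 0.060 + 0.047 + 0.065 + 0.032 + 0.126 = 0.330.
P(Channel=direct | Outcome=purchase) = 0.032/0.330 = 0.097.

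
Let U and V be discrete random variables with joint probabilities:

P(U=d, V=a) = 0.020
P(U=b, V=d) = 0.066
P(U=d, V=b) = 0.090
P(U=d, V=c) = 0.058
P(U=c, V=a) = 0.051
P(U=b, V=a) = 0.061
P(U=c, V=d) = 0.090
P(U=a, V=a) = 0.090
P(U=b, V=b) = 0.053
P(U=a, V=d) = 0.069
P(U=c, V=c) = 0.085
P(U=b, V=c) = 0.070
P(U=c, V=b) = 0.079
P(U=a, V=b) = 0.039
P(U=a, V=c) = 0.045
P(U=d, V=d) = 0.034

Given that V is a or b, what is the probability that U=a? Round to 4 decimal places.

0.2671

P(V=a) = 0.090 + 0.061 + 0.051 + 0.020 = 0.222.
P(V=b) = 0.039 + 0.053 + 0.079 + 0.090 = 0.261.
P(V ∈ {a, b}) = 0.222 + 0.261 = 0.483; P(U=a, V ∈ {a, b}) = 0.090 + 0.039 = 0.129.
P(U=a | V ∈ {a, b}) = 0.129/0.483 = 0.2671.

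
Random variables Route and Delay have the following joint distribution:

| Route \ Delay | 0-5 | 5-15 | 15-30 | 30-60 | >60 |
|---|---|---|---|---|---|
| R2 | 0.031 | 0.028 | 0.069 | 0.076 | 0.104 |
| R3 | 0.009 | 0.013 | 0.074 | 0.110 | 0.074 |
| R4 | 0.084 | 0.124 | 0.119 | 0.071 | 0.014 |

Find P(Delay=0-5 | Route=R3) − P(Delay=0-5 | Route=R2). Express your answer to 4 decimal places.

-0.0685

P(Route=R3) = 0.009 + 0.013 + 0.074 + 0.110 + 0.074 = 0.280; P(Delay=0-5 | Route=R3) = 0.009/0.280 = 0.03214.
P(Route=R2) = 0.031 + 0.028 + 0.069 + 0.076 + 0.104 = 0.308; P(Delay=0-5 | Route=R2) = 0.031/0.308 = 0.10065.
Difference = -0.0685.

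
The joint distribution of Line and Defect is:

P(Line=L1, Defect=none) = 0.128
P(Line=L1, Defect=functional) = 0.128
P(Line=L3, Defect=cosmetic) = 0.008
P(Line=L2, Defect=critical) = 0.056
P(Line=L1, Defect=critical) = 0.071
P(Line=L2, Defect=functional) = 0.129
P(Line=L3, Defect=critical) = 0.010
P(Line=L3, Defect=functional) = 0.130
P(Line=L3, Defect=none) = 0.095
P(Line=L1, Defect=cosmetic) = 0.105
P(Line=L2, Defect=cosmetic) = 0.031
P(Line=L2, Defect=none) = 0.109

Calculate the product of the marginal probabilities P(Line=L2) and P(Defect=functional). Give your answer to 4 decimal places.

P(Line=L2) = 0.109 + 0.031 + 0.129 + 0.056 = 0.325.
P(Defect=functional) = 0.128 + 0.129 + 0.130 = 0.387.
Product: 0.325 × 0.387 = 0.1258.

0.1258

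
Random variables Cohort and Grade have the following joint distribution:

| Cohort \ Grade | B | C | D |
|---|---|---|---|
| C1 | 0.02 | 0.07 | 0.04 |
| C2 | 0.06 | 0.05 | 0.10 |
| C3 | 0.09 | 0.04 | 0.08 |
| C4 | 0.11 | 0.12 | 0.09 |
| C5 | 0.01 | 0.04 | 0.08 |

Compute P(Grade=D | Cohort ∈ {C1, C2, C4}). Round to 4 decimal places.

0.3485

P(Cohort=C1) = 0.02 + 0.07 + 0.04 = 0.13.
P(Cohort=C2) = 0.06 + 0.05 + 0.10 = 0.21.
P(Cohort=C4) = 0.11 + 0.12 + 0.09 = 0.32.
P(Cohort ∈ {C1, C2, C4}) = 0.13 + 0.21 + 0.32 = 0.66; P(Grade=D, Cohort ∈ {C1, C2, C4}) = 0.04 + 0.10 + 0.09 = 0.23.
P(Grade=D | Cohort ∈ {C1, C2, C4}) = 0.23/0.66 = 0.3485.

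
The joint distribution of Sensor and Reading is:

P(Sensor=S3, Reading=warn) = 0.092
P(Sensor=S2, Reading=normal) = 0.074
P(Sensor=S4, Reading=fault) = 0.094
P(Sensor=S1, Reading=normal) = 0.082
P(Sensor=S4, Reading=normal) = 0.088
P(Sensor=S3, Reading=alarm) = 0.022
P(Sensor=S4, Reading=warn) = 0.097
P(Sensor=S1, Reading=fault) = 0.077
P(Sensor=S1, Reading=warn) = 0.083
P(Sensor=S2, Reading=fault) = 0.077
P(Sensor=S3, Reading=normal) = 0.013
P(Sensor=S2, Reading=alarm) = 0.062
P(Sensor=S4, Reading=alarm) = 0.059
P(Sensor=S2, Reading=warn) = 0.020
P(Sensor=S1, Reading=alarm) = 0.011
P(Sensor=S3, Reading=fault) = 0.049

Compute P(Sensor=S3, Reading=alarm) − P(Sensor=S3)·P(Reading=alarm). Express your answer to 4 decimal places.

P(Sensor=S3) = 0.013 + 0.092 + 0.022 + 0.049 = 0.176.
P(Reading=alarm) = 0.011 + 0.062 + 0.022 + 0.059 = 0.154.
P(Sensor=S3, Reading=alarm) − P(Sensor=S3)P(Reading=alarm) = 0.022 − 0.176×0.154 = -0.0051.

-0.0051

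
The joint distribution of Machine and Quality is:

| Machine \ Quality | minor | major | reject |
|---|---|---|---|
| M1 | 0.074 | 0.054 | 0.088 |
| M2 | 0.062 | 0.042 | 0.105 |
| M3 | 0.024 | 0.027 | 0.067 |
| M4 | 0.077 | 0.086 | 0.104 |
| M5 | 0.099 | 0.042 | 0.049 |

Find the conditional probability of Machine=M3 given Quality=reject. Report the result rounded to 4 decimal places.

0.1622

P(Quality=reject) = 0.088 + 0.105 + 0.067 + 0.104 + 0.049 = 0.413.
P(Machine=M3 | Quality=reject) = 0.067/0.413 = 0.1622.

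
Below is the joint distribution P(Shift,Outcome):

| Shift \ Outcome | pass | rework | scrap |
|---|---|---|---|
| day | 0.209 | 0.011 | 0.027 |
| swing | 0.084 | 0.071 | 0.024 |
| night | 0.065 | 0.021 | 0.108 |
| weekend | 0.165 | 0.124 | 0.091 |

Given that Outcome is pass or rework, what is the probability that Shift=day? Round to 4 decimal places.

P(Outcome=pass) = 0.209 + 0.084 + 0.065 + 0.165 = 0.523.
P(Outcome=rework) = 0.011 + 0.071 + 0.021 + 0.124 = 0.227.
P(Outcome ∈ {pass, rework}) = 0.523 + 0.227 = 0.750; P(Shift=day, Outcome ∈ {pass, rework}) = 0.209 + 0.011 = 0.220.
P(Shift=day | Outcome ∈ {pass, rework}) = 0.220/0.750 = 0.2933.

0.2933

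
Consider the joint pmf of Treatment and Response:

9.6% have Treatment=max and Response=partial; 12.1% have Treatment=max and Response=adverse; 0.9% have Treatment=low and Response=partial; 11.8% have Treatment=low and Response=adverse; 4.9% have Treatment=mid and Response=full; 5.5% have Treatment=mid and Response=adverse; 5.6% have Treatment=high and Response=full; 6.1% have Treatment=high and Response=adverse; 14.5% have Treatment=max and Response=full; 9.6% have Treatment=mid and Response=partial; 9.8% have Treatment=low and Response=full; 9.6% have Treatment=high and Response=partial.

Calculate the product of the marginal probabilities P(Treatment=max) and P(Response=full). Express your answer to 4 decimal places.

0.1260

P(Treatment=max) = 0.096 + 0.145 + 0.121 = 0.362.
P(Response=full) = 0.098 + 0.049 + 0.056 + 0.145 = 0.348.
Product: 0.362 × 0.348 = 0.1260.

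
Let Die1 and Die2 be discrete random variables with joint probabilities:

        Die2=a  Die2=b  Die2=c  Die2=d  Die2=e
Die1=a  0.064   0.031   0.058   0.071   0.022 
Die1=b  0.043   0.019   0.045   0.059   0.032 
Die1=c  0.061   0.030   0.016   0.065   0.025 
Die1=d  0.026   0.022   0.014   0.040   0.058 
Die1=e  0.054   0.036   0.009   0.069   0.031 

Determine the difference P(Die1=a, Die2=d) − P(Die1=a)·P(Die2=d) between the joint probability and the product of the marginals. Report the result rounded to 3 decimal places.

-0.004

P(Die1=a) = 0.064 + 0.031 + 0.058 + 0.071 + 0.022 = 0.246.
P(Die2=d) = 0.071 + 0.059 + 0.065 + 0.040 + 0.069 = 0.304.
P(Die1=a, Die2=d) − P(Die1=a)P(Die2=d) = 0.071 − 0.246×0.304 = -0.004.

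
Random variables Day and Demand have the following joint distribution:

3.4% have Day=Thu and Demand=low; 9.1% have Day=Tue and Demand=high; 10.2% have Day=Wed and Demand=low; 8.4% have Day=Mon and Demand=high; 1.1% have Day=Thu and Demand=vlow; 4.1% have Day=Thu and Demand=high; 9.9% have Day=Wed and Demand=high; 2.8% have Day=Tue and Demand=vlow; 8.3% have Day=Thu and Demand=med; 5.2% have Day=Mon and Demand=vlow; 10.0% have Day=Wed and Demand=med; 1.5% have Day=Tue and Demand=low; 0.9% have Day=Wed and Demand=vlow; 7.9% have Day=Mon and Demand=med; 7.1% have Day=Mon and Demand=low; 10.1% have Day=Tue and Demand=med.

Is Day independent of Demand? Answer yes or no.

P(Day=Tue) = 0.235 and P(Demand=low) = 0.222, so their product is 0.05217, but P(Day=Tue, Demand=low) = 0.015. Since these differ, Day and Demand are not independent.

no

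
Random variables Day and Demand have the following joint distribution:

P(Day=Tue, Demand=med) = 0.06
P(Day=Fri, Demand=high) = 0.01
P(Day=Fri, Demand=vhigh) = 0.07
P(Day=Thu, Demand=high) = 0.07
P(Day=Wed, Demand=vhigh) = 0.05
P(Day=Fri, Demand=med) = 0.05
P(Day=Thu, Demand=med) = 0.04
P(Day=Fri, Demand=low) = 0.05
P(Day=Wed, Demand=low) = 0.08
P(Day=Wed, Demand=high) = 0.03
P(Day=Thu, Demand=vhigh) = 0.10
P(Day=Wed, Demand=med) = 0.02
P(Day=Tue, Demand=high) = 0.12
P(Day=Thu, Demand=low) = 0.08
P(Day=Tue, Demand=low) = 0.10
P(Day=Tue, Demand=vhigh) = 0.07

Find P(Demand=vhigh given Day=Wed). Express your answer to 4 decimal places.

0.2778

P(Day=Wed) = 0.08 + 0.02 + 0.03 + 0.05 = 0.18.
P(Demand=vhigh | Day=Wed) = 0.05/0.18 = 0.2778.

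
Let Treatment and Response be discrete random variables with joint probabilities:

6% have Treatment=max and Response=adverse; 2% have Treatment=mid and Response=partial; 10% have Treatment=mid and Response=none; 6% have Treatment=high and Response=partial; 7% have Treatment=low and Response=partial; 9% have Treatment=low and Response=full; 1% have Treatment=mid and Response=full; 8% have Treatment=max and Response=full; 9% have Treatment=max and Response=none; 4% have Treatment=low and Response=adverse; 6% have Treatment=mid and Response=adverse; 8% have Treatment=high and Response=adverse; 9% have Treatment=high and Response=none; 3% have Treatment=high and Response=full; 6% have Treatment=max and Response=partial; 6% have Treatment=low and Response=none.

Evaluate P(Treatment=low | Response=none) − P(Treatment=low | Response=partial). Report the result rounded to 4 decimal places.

-0.1569

P(Response=none) = 0.06 + 0.10 + 0.09 + 0.09 = 0.34; P(Treatment=low | Response=none) = 0.06/0.34 = 0.17647.
P(Response=partial) = 0.07 + 0.02 + 0.06 + 0.06 = 0.21; P(Treatment=low | Response=partial) = 0.07/0.21 = 0.33333.
Difference = -0.1569.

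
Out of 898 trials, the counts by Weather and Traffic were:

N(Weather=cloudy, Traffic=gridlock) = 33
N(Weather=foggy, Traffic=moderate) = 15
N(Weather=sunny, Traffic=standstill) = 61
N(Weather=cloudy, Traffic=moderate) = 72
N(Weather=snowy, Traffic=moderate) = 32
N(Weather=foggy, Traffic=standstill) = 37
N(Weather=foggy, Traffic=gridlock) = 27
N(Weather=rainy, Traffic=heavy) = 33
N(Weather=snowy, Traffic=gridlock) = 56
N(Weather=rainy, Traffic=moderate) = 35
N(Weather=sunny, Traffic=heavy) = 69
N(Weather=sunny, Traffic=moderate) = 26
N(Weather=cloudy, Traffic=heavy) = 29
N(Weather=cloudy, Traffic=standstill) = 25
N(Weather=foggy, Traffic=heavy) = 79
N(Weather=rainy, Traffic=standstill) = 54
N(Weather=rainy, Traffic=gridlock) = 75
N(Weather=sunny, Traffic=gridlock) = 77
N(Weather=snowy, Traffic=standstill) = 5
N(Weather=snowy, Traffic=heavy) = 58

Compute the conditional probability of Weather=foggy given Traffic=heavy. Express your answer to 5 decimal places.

0.29478

Total with Traffic=heavy: 69 + 29 + 33 + 58 + 79 = 268.
P(Weather=foggy | Traffic=heavy) = 79/268 = 0.29478.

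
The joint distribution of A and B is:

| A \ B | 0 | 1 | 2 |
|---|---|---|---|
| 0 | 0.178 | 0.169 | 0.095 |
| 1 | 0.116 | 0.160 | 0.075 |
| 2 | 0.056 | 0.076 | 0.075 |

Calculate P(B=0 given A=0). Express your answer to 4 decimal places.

P(A=0) = 0.178 + 0.169 + 0.095 = 0.442.
P(B=0 | A=0) = 0.178/0.442 = 0.4027.

0.4027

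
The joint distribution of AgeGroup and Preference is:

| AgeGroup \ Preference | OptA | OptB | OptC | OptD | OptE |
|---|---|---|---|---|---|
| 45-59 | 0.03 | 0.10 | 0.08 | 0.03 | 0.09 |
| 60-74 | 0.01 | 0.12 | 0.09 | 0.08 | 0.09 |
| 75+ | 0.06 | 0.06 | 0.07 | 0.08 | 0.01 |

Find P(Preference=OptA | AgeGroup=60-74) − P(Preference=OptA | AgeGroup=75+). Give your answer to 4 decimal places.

P(AgeGroup=60-74) = 0.01 + 0.12 + 0.09 + 0.08 + 0.09 = 0.39; P(Preference=OptA | AgeGroup=60-74) = 0.01/0.39 = 0.02564.
P(AgeGroup=75+) = 0.06 + 0.06 + 0.07 + 0.08 + 0.01 = 0.28; P(Preference=OptA | AgeGroup=75+) = 0.06/0.28 = 0.21429.
Difference = -0.1886.

-0.1886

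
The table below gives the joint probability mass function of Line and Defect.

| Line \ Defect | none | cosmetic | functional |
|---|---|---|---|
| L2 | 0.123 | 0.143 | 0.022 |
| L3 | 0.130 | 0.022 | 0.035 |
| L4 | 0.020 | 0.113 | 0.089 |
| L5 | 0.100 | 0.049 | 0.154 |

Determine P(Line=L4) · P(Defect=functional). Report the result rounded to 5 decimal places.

0.06660

P(Line=L4) = 0.020 + 0.113 + 0.089 = 0.222.
P(Defect=functional) = 0.022 + 0.035 + 0.089 + 0.154 = 0.300.
Product: 0.222 × 0.300 = 0.06660.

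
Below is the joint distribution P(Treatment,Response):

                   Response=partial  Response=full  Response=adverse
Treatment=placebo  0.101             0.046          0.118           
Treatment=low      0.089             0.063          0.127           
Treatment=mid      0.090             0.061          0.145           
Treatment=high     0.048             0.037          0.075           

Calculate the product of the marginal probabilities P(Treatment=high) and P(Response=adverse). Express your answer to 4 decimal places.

P(Treatment=high) = 0.048 + 0.037 + 0.075 = 0.160.
P(Response=adverse) = 0.118 + 0.127 + 0.145 + 0.075 = 0.465.
Product: 0.160 × 0.465 = 0.0744.

0.0744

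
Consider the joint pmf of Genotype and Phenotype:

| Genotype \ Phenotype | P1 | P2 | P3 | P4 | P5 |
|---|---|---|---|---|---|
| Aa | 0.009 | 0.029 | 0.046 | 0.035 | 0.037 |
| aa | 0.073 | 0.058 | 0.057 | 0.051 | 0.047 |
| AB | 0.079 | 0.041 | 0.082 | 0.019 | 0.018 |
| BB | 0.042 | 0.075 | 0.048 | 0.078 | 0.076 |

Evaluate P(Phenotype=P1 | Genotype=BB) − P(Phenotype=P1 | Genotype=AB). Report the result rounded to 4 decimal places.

P(Genotype=BB) = 0.042 + 0.075 + 0.048 + 0.078 + 0.076 = 0.319; P(Phenotype=P1 | Genotype=BB) = 0.042/0.319 = 0.13166.
P(Genotype=AB) = 0.079 + 0.041 + 0.082 + 0.019 + 0.018 = 0.239; P(Phenotype=P1 | Genotype=AB) = 0.079/0.239 = 0.33054.
Difference = -0.1989.

-0.1989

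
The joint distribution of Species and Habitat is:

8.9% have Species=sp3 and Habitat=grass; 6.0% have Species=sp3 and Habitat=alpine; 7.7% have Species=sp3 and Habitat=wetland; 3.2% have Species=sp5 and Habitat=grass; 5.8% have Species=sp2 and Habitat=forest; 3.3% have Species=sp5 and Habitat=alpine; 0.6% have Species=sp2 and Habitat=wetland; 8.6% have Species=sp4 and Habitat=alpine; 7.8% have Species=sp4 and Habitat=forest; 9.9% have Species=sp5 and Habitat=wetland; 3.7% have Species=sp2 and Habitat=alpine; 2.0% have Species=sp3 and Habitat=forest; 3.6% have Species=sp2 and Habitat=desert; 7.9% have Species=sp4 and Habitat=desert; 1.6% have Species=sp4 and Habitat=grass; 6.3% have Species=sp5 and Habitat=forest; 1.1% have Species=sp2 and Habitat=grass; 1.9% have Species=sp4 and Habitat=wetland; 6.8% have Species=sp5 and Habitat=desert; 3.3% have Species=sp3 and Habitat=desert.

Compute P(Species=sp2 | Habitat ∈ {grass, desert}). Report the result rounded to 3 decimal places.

0.129

P(Habitat=grass) = 0.011 + 0.089 + 0.016 + 0.032 = 0.148.
P(Habitat=desert) = 0.036 + 0.033 + 0.079 + 0.068 = 0.216.
P(Habitat ∈ {grass, desert}) = 0.148 + 0.216 = 0.364; P(Species=sp2, Habitat ∈ {grass, desert}) = 0.011 + 0.036 = 0.047.
P(Species=sp2 | Habitat ∈ {grass, desert}) = 0.047/0.364 = 0.129.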